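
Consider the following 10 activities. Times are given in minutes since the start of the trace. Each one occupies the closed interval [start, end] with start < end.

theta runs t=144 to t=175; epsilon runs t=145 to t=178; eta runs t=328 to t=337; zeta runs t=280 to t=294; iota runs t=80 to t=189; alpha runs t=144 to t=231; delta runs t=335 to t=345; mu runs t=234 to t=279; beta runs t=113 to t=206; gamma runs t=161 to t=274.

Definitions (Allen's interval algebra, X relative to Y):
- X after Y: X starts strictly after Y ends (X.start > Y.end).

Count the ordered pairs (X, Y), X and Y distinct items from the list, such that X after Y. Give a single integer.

28

Checking all 90 ordered pairs for relation 'after'; matching pairs in alphabetical order:
(delta, alpha): delta after alpha ✓
(delta, beta): delta after beta ✓
(delta, epsilon): delta after epsilon ✓
(delta, gamma): delta after gamma ✓
(delta, iota): delta after iota ✓
(delta, mu): delta after mu ✓
(delta, theta): delta after theta ✓
(delta, zeta): delta after zeta ✓
(eta, alpha): eta after alpha ✓
(eta, beta): eta after beta ✓
(eta, epsilon): eta after epsilon ✓
(eta, gamma): eta after gamma ✓
(eta, iota): eta after iota ✓
(eta, mu): eta after mu ✓
(eta, theta): eta after theta ✓
(eta, zeta): eta after zeta ✓
(mu, alpha): mu after alpha ✓
(mu, beta): mu after beta ✓
(mu, epsilon): mu after epsilon ✓
(mu, iota): mu after iota ✓
(mu, theta): mu after theta ✓
(zeta, alpha): zeta after alpha ✓
(zeta, beta): zeta after beta ✓
(zeta, epsilon): zeta after epsilon ✓
... plus 4 further pairs not listed.
Count: 28.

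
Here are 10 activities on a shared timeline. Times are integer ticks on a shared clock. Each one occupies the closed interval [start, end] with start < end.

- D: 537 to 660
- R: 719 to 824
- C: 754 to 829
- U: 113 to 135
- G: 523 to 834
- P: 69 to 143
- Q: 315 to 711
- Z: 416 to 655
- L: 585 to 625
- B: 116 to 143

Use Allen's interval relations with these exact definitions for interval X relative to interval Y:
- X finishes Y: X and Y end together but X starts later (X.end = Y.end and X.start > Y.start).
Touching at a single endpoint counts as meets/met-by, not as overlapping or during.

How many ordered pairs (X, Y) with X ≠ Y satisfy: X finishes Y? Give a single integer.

Checking all 90 ordered pairs for relation 'finishes'; matching pairs in alphabetical order:
(B, P): B finishes P ✓
Count: 1.

1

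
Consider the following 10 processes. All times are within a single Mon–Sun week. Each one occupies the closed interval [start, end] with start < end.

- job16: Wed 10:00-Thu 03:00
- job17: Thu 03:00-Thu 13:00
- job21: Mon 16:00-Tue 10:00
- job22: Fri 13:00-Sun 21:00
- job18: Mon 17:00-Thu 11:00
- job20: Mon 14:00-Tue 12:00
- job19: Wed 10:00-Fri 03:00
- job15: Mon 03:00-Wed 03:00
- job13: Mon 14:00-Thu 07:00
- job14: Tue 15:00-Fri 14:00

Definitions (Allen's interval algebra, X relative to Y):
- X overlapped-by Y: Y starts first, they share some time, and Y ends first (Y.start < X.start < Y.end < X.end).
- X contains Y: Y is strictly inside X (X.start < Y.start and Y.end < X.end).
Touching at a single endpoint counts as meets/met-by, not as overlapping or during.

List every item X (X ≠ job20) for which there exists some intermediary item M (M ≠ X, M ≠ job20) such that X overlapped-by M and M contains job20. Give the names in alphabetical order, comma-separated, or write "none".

Target job20 = [Mon 14:00, Tue 12:00].
Intermediaries M with M contains job20: job15.
Via job15 — items with X overlapped-by job15: job13, job14, job18.
Union: job13, job14, job18.

job13, job14, job18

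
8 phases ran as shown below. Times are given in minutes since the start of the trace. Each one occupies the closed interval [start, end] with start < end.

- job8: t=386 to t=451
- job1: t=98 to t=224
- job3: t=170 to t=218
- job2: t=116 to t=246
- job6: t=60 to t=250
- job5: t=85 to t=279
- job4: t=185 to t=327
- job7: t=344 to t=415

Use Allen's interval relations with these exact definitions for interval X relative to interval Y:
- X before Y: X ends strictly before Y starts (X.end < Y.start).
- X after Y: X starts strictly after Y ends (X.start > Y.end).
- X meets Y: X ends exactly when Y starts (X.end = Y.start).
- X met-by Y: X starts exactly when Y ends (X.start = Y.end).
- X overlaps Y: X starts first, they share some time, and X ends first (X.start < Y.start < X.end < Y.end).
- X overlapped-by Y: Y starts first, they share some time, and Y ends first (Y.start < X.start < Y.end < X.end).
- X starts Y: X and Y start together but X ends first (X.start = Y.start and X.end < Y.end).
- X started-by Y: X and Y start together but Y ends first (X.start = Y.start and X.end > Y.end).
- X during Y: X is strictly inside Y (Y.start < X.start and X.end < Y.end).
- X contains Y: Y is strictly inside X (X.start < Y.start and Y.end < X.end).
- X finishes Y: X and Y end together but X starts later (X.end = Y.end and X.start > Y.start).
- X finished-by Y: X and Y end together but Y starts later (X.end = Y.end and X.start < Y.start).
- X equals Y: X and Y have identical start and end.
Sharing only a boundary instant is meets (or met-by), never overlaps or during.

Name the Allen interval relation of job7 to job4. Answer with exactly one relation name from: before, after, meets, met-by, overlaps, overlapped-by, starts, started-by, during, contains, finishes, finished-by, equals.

job7 = [t=344, t=415]; job4 = [t=185, t=327].
Compare endpoints: job7.start > job4.start, job7.start > job4.end, job7.end > job4.start, job7.end > job4.end.
That pattern is 'after'.

after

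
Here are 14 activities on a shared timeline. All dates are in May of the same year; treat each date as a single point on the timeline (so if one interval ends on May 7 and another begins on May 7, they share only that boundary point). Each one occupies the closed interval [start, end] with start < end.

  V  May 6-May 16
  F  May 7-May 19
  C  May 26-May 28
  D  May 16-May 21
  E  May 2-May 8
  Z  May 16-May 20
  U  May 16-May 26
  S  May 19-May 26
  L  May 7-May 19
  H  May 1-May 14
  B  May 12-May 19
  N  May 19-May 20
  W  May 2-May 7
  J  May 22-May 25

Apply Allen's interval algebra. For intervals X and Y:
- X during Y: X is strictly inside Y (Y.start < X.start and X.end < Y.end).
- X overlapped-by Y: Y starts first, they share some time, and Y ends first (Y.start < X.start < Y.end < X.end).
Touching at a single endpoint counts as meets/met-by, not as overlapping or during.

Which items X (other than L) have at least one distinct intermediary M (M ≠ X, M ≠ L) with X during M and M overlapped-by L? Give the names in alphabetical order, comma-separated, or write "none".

J, N

Target L = [May 7, May 19].
Intermediaries M with M overlapped-by L: D, U, Z.
Via D — items with X during D: N.
Via U — items with X during U: J, N.
Via Z — items with X during Z: none.
Union: J, N.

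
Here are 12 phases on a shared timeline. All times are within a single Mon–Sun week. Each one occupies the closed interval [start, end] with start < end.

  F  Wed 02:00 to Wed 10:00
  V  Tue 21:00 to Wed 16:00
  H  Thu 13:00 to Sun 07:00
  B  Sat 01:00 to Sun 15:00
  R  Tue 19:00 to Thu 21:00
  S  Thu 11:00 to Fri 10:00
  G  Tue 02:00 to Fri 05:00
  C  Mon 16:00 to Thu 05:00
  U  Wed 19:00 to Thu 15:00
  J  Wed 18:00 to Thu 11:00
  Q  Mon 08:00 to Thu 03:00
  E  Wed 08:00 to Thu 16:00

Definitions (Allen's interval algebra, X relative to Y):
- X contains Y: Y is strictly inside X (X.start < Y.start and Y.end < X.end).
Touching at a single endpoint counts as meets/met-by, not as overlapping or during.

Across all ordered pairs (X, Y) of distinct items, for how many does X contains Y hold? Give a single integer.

18

Checking all 132 ordered pairs for relation 'contains'; matching pairs in alphabetical order:
(C, F): C contains F ✓
(C, V): C contains V ✓
(E, J): E contains J ✓
(E, U): E contains U ✓
(G, E): G contains E ✓
(G, F): G contains F ✓
(G, J): G contains J ✓
(G, R): G contains R ✓
(G, U): G contains U ✓
(G, V): G contains V ✓
(Q, F): Q contains F ✓
(Q, V): Q contains V ✓
(R, E): R contains E ✓
(R, F): R contains F ✓
(R, J): R contains J ✓
(R, U): R contains U ✓
(R, V): R contains V ✓
(V, F): V contains F ✓
Count: 18.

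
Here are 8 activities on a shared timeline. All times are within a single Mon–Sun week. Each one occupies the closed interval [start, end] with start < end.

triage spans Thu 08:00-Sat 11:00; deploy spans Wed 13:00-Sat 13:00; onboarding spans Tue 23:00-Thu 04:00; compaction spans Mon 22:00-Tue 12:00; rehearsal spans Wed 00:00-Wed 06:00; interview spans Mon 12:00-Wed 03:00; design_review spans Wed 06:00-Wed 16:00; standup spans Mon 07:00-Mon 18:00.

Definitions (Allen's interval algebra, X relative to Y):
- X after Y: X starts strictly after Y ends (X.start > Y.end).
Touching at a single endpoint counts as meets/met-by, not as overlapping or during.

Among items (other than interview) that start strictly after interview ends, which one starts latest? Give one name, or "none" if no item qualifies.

triage

Target interview = [Mon 12:00, Wed 03:00].
compaction [Mon 22:00, Tue 12:00] → during → excluded.
deploy [Wed 13:00, Sat 13:00] → after → candidate.
design_review [Wed 06:00, Wed 16:00] → after → candidate.
onboarding [Tue 23:00, Thu 04:00] → overlapped-by → excluded.
rehearsal [Wed 00:00, Wed 06:00] → overlapped-by → excluded.
standup [Mon 07:00, Mon 18:00] → overlaps → excluded.
triage [Thu 08:00, Sat 11:00] → after → candidate.
Among candidates, latest start is Thu 08:00 → triage.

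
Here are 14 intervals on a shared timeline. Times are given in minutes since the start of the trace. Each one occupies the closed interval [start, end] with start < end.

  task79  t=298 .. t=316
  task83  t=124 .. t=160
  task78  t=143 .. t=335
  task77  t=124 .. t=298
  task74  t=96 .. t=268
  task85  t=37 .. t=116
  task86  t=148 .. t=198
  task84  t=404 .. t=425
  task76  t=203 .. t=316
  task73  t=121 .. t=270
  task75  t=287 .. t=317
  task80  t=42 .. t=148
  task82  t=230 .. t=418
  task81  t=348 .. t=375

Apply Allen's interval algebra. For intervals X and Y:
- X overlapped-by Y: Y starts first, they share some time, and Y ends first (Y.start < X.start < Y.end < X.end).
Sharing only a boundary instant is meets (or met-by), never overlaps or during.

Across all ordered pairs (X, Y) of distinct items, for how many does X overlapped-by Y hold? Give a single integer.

Checking all 182 ordered pairs for relation 'overlapped-by'; matching pairs in alphabetical order:
(task73, task74): task73 overlapped-by task74 ✓
(task73, task80): task73 overlapped-by task80 ✓
(task74, task80): task74 overlapped-by task80 ✓
(task74, task85): task74 overlapped-by task85 ✓
(task75, task76): task75 overlapped-by task76 ✓
(task75, task77): task75 overlapped-by task77 ✓
(task76, task73): task76 overlapped-by task73 ✓
(task76, task74): task76 overlapped-by task74 ✓
(task76, task77): task76 overlapped-by task77 ✓
(task77, task73): task77 overlapped-by task73 ✓
(task77, task74): task77 overlapped-by task74 ✓
(task77, task80): task77 overlapped-by task80 ✓
(task78, task73): task78 overlapped-by task73 ✓
(task78, task74): task78 overlapped-by task74 ✓
(task78, task77): task78 overlapped-by task77 ✓
(task78, task80): task78 overlapped-by task80 ✓
(task78, task83): task78 overlapped-by task83 ✓
(task80, task85): task80 overlapped-by task85 ✓
(task82, task73): task82 overlapped-by task73 ✓
(task82, task74): task82 overlapped-by task74 ✓
(task82, task76): task82 overlapped-by task76 ✓
(task82, task77): task82 overlapped-by task77 ✓
(task82, task78): task82 overlapped-by task78 ✓
(task83, task80): task83 overlapped-by task80 ✓
... plus 2 further pairs not listed.
Count: 26.

26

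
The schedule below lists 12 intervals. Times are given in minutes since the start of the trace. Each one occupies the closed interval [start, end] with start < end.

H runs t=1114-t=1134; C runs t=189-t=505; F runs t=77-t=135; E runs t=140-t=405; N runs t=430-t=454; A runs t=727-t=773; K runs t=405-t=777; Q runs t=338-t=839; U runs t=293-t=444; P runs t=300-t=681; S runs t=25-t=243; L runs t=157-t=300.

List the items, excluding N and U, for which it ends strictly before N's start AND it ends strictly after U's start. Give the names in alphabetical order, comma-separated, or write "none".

Conditions: its end is strictly before N's start (X.end < t=430) AND its end is strictly after U's start (X.end > t=293).
A: end t=773 < t=430? ✗; end t=773 > t=293? ✓ → no.
C: end t=505 < t=430? ✗; end t=505 > t=293? ✓ → no.
E: end t=405 < t=430? ✓; end t=405 > t=293? ✓ → yes.
F: end t=135 < t=430? ✓; end t=135 > t=293? ✗ → no.
H: end t=1134 < t=430? ✗; end t=1134 > t=293? ✓ → no.
K: end t=777 < t=430? ✗; end t=777 > t=293? ✓ → no.
L: end t=300 < t=430? ✓; end t=300 > t=293? ✓ → yes.
P: end t=681 < t=430? ✗; end t=681 > t=293? ✓ → no.
Q: end t=839 < t=430? ✗; end t=839 > t=293? ✓ → no.
S: end t=243 < t=430? ✓; end t=243 > t=293? ✗ → no.
Result: E, L.

E, L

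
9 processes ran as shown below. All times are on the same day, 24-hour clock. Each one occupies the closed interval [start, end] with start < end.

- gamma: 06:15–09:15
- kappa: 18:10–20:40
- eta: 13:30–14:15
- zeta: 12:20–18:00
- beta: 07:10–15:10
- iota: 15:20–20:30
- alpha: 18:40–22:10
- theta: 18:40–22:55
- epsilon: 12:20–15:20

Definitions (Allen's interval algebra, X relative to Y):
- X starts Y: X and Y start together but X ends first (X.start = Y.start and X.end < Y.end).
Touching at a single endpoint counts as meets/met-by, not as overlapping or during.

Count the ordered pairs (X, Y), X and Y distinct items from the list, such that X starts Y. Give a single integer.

Checking all 72 ordered pairs for relation 'starts'; matching pairs in alphabetical order:
(alpha, theta): alpha starts theta ✓
(epsilon, zeta): epsilon starts zeta ✓
Count: 2.

2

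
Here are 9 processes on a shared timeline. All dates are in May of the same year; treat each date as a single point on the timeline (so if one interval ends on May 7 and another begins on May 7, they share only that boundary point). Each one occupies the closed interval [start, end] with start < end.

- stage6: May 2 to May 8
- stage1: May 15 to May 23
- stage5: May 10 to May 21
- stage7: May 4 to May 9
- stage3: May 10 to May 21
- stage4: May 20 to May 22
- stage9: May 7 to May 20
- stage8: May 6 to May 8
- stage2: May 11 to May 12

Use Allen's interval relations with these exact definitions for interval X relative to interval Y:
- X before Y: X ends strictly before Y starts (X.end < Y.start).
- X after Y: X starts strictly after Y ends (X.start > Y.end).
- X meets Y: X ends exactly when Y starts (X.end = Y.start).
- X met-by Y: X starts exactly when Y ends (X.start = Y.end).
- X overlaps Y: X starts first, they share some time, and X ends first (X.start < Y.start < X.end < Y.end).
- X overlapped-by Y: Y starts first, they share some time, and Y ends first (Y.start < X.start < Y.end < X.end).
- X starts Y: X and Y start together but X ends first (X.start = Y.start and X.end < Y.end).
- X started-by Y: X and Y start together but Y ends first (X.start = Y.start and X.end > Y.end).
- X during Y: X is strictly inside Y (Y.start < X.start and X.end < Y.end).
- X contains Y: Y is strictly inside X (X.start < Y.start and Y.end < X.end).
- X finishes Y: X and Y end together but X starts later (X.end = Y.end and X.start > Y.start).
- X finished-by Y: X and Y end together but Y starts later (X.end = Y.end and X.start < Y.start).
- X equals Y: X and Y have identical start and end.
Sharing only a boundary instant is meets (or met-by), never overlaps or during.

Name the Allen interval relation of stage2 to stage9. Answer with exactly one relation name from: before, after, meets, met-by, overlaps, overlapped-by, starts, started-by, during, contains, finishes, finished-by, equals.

stage2 = [May 11, May 12]; stage9 = [May 7, May 20].
Compare endpoints: stage2.start > stage9.start, stage2.start < stage9.end, stage2.end > stage9.start, stage2.end < stage9.end.
That pattern is 'during'.

during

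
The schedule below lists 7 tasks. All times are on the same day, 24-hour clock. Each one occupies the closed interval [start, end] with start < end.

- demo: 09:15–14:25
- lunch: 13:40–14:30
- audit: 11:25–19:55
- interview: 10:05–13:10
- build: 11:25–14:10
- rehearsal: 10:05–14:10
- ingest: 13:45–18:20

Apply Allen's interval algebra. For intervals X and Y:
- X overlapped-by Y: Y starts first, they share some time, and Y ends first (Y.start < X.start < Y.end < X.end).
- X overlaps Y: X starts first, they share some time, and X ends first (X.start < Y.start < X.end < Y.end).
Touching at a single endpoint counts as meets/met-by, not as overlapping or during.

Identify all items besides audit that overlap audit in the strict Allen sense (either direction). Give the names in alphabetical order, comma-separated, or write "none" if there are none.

demo, interview, rehearsal

Target audit = [11:25, 19:55].
build [11:25, 14:10] → starts → no.
demo [09:15, 14:25] → overlaps → yes.
ingest [13:45, 18:20] → during → no.
interview [10:05, 13:10] → overlaps → yes.
lunch [13:40, 14:30] → during → no.
rehearsal [10:05, 14:10] → overlaps → yes.
Result: demo, interview, rehearsal.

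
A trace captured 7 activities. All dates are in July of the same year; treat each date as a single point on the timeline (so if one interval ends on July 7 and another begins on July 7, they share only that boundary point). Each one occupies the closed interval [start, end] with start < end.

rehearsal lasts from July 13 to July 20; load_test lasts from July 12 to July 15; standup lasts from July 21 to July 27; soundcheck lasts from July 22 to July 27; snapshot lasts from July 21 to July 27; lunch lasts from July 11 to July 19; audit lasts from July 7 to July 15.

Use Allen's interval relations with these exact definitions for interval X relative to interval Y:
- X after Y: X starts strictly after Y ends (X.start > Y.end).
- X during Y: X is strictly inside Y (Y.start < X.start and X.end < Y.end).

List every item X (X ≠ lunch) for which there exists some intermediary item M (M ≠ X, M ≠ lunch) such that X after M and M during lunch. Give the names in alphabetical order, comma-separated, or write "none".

snapshot, soundcheck, standup

Target lunch = [July 11, July 19].
Intermediaries M with M during lunch: load_test.
Via load_test — items with X after load_test: snapshot, soundcheck, standup.
Union: snapshot, soundcheck, standup.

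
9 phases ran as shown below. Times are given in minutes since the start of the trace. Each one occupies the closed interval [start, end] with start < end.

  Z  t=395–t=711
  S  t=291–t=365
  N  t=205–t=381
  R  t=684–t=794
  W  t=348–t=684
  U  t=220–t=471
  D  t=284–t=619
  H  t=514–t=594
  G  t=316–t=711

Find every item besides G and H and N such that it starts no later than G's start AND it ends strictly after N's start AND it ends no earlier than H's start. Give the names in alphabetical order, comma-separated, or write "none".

Conditions: its start is no later than G's start (X.start <= t=316) AND its end is strictly after N's start (X.end > t=205) AND its end is no earlier than H's start (X.end >= t=514).
D: start t=284 <= t=316? ✓; end t=619 > t=205? ✓; end t=619 >= t=514? ✓ → yes.
R: start t=684 <= t=316? ✗; end t=794 > t=205? ✓; end t=794 >= t=514? ✓ → no.
S: start t=291 <= t=316? ✓; end t=365 > t=205? ✓; end t=365 >= t=514? ✗ → no.
U: start t=220 <= t=316? ✓; end t=471 > t=205? ✓; end t=471 >= t=514? ✗ → no.
W: start t=348 <= t=316? ✗; end t=684 > t=205? ✓; end t=684 >= t=514? ✓ → no.
Z: start t=395 <= t=316? ✗; end t=711 > t=205? ✓; end t=711 >= t=514? ✓ → no.
Result: D.

D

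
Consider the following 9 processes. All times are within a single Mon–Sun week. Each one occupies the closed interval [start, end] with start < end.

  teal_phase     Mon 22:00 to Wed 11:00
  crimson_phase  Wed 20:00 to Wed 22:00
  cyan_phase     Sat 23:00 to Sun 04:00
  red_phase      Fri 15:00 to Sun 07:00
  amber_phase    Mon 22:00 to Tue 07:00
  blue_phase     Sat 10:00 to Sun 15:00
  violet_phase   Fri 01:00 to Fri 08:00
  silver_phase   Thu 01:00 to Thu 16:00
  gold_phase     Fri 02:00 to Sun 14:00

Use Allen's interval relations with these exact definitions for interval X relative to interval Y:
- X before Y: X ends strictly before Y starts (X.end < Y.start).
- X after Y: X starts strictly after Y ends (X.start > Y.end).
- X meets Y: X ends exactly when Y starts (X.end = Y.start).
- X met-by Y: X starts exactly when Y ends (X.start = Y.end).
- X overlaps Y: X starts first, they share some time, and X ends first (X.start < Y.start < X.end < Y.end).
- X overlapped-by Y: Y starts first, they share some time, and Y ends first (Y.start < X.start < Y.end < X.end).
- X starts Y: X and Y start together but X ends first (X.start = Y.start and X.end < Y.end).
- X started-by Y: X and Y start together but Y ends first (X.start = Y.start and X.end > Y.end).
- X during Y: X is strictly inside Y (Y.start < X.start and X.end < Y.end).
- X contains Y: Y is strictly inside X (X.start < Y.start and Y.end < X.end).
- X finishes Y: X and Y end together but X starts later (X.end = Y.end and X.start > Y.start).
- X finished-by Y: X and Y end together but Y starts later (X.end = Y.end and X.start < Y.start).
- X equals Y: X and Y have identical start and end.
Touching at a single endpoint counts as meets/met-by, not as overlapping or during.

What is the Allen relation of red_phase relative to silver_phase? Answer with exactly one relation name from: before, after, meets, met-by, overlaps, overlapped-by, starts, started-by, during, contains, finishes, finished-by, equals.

after

red_phase = [Fri 15:00, Sun 07:00]; silver_phase = [Thu 01:00, Thu 16:00].
Compare endpoints: red_phase.start > silver_phase.start, red_phase.start > silver_phase.end, red_phase.end > silver_phase.start, red_phase.end > silver_phase.end.
That pattern is 'after'.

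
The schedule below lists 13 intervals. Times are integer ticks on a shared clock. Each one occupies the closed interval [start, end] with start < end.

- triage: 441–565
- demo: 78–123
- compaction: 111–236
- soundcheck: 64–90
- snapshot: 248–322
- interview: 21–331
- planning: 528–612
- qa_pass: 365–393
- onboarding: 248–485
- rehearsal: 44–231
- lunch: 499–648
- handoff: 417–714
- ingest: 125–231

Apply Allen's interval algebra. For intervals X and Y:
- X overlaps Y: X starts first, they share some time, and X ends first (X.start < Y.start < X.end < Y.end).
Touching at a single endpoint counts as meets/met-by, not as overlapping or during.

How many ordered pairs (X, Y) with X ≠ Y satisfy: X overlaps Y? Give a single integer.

Checking all 156 ordered pairs for relation 'overlaps'; matching pairs in alphabetical order:
(demo, compaction): demo overlaps compaction ✓
(interview, onboarding): interview overlaps onboarding ✓
(onboarding, handoff): onboarding overlaps handoff ✓
(onboarding, triage): onboarding overlaps triage ✓
(rehearsal, compaction): rehearsal overlaps compaction ✓
(soundcheck, demo): soundcheck overlaps demo ✓
(triage, lunch): triage overlaps lunch ✓
(triage, planning): triage overlaps planning ✓
Count: 8.

8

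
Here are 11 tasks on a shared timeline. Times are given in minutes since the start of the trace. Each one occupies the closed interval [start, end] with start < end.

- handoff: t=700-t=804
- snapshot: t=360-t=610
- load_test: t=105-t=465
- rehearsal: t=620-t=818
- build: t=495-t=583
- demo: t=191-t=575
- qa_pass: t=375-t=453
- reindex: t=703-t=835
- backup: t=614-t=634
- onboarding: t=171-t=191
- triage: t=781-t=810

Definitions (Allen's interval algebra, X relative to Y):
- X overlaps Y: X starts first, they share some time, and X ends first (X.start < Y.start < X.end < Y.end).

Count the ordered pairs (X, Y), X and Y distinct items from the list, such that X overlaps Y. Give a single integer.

8

Checking all 110 ordered pairs for relation 'overlaps'; matching pairs in alphabetical order:
(backup, rehearsal): backup overlaps rehearsal ✓
(demo, build): demo overlaps build ✓
(demo, snapshot): demo overlaps snapshot ✓
(handoff, reindex): handoff overlaps reindex ✓
(handoff, triage): handoff overlaps triage ✓
(load_test, demo): load_test overlaps demo ✓
(load_test, snapshot): load_test overlaps snapshot ✓
(rehearsal, reindex): rehearsal overlaps reindex ✓
Count: 8.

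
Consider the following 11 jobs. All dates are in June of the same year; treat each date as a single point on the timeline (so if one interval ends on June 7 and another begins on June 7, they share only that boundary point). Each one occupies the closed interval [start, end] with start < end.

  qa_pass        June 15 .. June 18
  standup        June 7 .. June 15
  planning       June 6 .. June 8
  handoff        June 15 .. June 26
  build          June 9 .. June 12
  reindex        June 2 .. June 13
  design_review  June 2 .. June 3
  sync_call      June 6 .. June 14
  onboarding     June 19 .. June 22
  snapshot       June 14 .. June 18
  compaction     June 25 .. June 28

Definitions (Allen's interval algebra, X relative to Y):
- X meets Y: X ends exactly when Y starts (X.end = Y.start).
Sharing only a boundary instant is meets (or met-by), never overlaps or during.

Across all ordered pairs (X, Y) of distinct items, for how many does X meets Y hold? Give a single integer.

3

Checking all 110 ordered pairs for relation 'meets'; matching pairs in alphabetical order:
(standup, handoff): standup meets handoff ✓
(standup, qa_pass): standup meets qa_pass ✓
(sync_call, snapshot): sync_call meets snapshot ✓
Count: 3.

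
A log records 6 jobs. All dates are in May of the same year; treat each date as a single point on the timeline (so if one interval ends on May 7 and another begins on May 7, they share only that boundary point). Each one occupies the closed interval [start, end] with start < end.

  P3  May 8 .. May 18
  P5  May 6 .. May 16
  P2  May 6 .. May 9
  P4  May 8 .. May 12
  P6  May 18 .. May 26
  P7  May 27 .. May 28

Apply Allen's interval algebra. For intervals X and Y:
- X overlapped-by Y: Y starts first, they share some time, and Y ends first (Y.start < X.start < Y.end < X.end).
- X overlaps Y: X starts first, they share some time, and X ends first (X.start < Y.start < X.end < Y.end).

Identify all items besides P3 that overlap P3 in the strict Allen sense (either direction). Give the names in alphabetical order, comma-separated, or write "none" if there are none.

P2, P5

Target P3 = [May 8, May 18].
P2 [May 6, May 9] → overlaps → yes.
P4 [May 8, May 12] → starts → no.
P5 [May 6, May 16] → overlaps → yes.
P6 [May 18, May 26] → met-by → no.
P7 [May 27, May 28] → after → no.
Result: P2, P5.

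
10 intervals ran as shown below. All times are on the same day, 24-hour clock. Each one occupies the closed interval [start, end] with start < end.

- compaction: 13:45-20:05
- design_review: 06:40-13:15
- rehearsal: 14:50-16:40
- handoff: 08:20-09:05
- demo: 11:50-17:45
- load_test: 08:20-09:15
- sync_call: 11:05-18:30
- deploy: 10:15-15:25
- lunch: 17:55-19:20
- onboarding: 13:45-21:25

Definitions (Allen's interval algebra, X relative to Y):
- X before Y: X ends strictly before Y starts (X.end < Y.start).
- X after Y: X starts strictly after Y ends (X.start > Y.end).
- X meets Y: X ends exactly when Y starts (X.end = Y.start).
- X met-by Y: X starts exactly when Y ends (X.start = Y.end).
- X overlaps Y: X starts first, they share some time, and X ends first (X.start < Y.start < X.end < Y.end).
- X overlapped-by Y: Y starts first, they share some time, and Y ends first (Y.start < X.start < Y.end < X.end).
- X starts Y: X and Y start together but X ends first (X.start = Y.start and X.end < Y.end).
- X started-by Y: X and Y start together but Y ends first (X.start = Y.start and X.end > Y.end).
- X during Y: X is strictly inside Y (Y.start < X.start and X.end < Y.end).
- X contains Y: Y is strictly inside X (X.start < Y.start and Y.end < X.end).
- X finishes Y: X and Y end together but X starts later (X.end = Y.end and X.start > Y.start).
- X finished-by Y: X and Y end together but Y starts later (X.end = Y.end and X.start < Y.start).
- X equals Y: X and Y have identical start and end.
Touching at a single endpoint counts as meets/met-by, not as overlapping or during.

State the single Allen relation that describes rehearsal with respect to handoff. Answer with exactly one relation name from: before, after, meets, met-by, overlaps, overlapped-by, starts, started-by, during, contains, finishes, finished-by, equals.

rehearsal = [14:50, 16:40]; handoff = [08:20, 09:05].
Compare endpoints: rehearsal.start > handoff.start, rehearsal.start > handoff.end, rehearsal.end > handoff.start, rehearsal.end > handoff.end.
That pattern is 'after'.

after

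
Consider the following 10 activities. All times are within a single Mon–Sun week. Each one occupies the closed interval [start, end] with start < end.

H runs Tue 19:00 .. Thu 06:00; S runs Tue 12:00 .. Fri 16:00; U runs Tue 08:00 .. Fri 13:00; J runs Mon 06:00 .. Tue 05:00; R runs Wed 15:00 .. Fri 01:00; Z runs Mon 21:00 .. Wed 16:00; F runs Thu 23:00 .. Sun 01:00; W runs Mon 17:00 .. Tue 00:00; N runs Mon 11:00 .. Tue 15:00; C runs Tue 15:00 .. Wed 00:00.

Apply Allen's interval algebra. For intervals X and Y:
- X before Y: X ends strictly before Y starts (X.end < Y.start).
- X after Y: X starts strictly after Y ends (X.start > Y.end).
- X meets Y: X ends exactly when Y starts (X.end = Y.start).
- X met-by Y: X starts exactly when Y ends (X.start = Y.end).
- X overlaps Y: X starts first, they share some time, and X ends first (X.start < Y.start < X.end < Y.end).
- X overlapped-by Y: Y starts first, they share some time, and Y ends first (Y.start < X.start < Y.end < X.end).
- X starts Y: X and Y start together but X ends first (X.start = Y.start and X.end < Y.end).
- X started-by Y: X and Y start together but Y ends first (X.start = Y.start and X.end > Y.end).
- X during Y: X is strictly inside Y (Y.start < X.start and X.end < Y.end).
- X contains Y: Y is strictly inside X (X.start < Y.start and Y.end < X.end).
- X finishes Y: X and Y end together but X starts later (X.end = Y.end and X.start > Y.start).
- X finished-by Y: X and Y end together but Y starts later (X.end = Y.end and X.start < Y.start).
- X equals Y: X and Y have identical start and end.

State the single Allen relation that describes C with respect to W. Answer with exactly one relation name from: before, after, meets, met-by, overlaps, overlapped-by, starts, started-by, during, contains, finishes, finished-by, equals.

C = [Tue 15:00, Wed 00:00]; W = [Mon 17:00, Tue 00:00].
Compare endpoints: C.start > W.start, C.start > W.end, C.end > W.start, C.end > W.end.
That pattern is 'after'.

after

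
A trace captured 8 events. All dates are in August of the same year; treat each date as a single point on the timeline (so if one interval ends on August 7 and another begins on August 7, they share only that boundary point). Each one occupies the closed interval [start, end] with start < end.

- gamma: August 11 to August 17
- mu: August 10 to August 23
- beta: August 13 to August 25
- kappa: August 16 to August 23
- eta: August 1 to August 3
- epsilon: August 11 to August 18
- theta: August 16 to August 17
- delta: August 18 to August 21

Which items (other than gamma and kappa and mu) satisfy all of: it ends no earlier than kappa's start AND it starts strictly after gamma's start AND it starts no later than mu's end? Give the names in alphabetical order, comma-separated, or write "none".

Conditions: its end is no earlier than kappa's start (X.end >= August 16) AND its start is strictly after gamma's start (X.start > August 11) AND its start is no later than mu's end (X.start <= August 23).
beta: end August 25 >= August 16? ✓; start August 13 > August 11? ✓; start August 13 <= August 23? ✓ → yes.
delta: end August 21 >= August 16? ✓; start August 18 > August 11? ✓; start August 18 <= August 23? ✓ → yes.
epsilon: end August 18 >= August 16? ✓; start August 11 > August 11? ✗; start August 11 <= August 23? ✓ → no.
eta: end August 3 >= August 16? ✗; start August 1 > August 11? ✗; start August 1 <= August 23? ✓ → no.
theta: end August 17 >= August 16? ✓; start August 16 > August 11? ✓; start August 16 <= August 23? ✓ → yes.
Result: beta, delta, theta.

beta, delta, theta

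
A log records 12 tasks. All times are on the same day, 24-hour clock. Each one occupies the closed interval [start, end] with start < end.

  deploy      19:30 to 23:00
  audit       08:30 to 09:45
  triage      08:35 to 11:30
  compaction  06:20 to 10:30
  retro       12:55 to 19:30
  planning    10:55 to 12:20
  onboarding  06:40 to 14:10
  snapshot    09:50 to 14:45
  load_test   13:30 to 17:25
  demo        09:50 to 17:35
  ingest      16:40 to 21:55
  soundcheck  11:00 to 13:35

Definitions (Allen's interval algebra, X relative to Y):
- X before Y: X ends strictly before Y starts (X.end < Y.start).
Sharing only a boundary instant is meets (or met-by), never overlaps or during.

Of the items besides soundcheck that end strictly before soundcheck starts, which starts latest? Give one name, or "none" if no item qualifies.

audit

Target soundcheck = [11:00, 13:35].
audit [08:30, 09:45] → before → candidate.
compaction [06:20, 10:30] → before → candidate.
demo [09:50, 17:35] → contains → excluded.
deploy [19:30, 23:00] → after → excluded.
ingest [16:40, 21:55] → after → excluded.
load_test [13:30, 17:25] → overlapped-by → excluded.
onboarding [06:40, 14:10] → contains → excluded.
planning [10:55, 12:20] → overlaps → excluded.
retro [12:55, 19:30] → overlapped-by → excluded.
snapshot [09:50, 14:45] → contains → excluded.
triage [08:35, 11:30] → overlaps → excluded.
Among candidates, latest start is 08:30 → audit.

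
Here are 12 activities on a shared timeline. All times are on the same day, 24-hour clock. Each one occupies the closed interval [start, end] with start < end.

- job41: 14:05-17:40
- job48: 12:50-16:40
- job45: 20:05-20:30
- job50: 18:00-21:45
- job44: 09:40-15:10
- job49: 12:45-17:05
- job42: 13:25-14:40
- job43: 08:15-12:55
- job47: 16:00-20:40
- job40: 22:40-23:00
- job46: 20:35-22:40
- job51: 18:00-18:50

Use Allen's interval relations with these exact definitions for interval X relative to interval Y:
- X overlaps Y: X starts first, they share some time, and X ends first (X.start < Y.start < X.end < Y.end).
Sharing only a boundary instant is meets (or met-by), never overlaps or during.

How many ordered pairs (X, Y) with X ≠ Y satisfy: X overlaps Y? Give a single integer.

15

Checking all 132 ordered pairs for relation 'overlaps'; matching pairs in alphabetical order:
(job41, job47): job41 overlaps job47 ✓
(job42, job41): job42 overlaps job41 ✓
(job43, job44): job43 overlaps job44 ✓
(job43, job48): job43 overlaps job48 ✓
(job43, job49): job43 overlaps job49 ✓
(job44, job41): job44 overlaps job41 ✓
(job44, job48): job44 overlaps job48 ✓
(job44, job49): job44 overlaps job49 ✓
(job47, job46): job47 overlaps job46 ✓
(job47, job50): job47 overlaps job50 ✓
(job48, job41): job48 overlaps job41 ✓
(job48, job47): job48 overlaps job47 ✓
(job49, job41): job49 overlaps job41 ✓
(job49, job47): job49 overlaps job47 ✓
(job50, job46): job50 overlaps job46 ✓
Count: 15.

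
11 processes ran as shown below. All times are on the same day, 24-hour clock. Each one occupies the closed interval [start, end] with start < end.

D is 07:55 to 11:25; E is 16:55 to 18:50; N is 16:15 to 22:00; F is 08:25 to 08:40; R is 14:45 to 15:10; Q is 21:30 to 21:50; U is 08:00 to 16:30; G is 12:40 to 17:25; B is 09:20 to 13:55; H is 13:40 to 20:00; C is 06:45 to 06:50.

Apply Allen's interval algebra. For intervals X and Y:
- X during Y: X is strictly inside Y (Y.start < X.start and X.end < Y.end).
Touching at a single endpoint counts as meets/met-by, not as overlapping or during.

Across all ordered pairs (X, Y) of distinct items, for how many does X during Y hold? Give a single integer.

Checking all 110 ordered pairs for relation 'during'; matching pairs in alphabetical order:
(B, U): B during U ✓
(E, H): E during H ✓
(E, N): E during N ✓
(F, D): F during D ✓
(F, U): F during U ✓
(Q, N): Q during N ✓
(R, G): R during G ✓
(R, H): R during H ✓
(R, U): R during U ✓
Count: 9.

9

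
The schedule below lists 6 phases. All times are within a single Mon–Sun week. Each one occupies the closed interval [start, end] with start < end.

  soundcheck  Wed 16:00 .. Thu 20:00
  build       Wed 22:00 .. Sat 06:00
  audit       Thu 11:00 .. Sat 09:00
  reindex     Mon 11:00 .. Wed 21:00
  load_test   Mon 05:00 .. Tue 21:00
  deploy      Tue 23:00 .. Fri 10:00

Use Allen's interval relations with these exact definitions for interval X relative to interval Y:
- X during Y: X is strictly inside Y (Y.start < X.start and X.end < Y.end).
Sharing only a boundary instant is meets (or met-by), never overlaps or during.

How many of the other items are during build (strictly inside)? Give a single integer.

0

Target build = [Wed 22:00, Sat 06:00].
audit [Thu 11:00, Sat 09:00] → overlapped-by → no.
deploy [Tue 23:00, Fri 10:00] → overlaps → no.
load_test [Mon 05:00, Tue 21:00] → before → no.
reindex [Mon 11:00, Wed 21:00] → before → no.
soundcheck [Wed 16:00, Thu 20:00] → overlaps → no.
Total: 0.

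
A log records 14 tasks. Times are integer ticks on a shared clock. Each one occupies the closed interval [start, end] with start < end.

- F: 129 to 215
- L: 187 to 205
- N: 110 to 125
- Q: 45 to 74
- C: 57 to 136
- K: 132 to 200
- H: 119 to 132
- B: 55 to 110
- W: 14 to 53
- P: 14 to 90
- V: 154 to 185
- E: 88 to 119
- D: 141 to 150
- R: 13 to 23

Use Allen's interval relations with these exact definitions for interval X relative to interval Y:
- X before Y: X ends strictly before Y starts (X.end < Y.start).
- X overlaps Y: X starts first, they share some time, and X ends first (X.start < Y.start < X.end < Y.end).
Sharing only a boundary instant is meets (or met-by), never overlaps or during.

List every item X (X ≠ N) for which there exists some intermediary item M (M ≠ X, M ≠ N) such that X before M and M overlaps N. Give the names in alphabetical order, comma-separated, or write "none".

Q, R, W

Target N = [110, 125].
Intermediaries M with M overlaps N: E.
Via E — items with X before E: Q, R, W.
Union: Q, R, W.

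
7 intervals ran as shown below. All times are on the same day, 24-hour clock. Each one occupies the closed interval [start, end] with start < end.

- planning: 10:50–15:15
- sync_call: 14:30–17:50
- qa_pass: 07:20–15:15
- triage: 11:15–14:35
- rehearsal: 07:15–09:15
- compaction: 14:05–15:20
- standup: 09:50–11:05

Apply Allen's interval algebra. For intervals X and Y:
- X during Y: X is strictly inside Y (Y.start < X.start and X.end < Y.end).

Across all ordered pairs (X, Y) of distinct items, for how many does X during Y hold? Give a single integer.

3

Checking all 42 ordered pairs for relation 'during'; matching pairs in alphabetical order:
(standup, qa_pass): standup during qa_pass ✓
(triage, planning): triage during planning ✓
(triage, qa_pass): triage during qa_pass ✓
Count: 3.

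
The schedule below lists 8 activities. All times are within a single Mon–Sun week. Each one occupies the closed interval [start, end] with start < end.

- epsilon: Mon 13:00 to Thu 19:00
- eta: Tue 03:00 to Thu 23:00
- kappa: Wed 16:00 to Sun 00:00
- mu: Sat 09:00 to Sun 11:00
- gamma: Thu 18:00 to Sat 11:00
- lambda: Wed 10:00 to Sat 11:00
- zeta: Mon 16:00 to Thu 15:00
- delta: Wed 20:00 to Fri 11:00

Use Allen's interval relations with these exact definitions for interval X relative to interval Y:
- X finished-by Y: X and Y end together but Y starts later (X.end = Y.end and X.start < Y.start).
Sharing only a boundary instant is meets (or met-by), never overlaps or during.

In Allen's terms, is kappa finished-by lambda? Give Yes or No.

kappa = [Wed 16:00, Sun 00:00], lambda = [Wed 10:00, Sat 11:00].
Actual relation of kappa to lambda: overlapped-by.
Asked whether 'finished-by' holds → No.

No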